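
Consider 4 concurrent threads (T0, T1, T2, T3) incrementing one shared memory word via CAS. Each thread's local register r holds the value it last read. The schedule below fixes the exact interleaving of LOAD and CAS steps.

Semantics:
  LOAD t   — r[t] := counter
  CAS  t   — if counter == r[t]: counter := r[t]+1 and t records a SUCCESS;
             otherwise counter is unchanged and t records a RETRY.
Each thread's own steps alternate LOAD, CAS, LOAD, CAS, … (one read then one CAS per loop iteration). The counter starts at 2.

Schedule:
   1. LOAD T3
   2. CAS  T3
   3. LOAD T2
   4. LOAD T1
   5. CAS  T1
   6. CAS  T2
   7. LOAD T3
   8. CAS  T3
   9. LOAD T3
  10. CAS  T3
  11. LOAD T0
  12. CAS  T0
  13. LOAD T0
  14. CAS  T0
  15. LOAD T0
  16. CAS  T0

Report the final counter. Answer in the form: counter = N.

counter = 9

[1] T3.load  rd  (counter 2, T3.r 2)
[2] T3.cas  hit  (counter 3, T3.r 2)
[3] T2.load  rd  (counter 3, T2.r 3)
[4] T1.load  rd  (counter 3, T1.r 3)
[5] T1.cas  hit  (counter 4, T1.r 3)
[6] T2.cas  miss  (counter 4, T2.r 3)
[7] T3.load  rd  (counter 4, T3.r 4)
[8] T3.cas  hit  (counter 5, T3.r 4)
[9] T3.load  rd  (counter 5, T3.r 5)
[10] T3.cas  hit  (counter 6, T3.r 5)
[11] T0.load  rd  (counter 6, T0.r 6)
[12] T0.cas  hit  (counter 7, T0.r 6)
[13] T0.load  rd  (counter 7, T0.r 7)
[14] T0.cas  hit  (counter 8, T0.r 7)
[15] T0.load  rd  (counter 8, T0.r 8)
[16] T0.cas  hit  (counter 9, T0.r 8)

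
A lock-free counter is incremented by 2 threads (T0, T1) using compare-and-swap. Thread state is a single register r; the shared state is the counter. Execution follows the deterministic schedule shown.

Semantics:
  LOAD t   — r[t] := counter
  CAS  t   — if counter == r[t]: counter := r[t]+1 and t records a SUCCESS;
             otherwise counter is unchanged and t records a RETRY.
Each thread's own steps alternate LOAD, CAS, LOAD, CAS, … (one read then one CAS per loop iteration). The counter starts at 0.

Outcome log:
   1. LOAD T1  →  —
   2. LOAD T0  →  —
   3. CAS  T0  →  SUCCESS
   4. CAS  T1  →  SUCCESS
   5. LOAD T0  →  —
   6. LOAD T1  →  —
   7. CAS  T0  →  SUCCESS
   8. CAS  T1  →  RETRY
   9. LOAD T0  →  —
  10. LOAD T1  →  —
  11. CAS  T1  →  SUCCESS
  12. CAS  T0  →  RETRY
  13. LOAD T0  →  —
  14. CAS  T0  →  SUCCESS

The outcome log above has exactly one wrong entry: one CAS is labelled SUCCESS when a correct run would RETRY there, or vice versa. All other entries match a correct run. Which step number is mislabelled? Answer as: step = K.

Correct run:
step 1: T1 LOAD ⇒ load; ctr=0 reg=0
step 2: T0 LOAD ⇒ load; ctr=0 reg=0
step 3: T0 CAS ⇒ ok; ctr=1 reg=0
step 4: T1 CAS ⇒ retry; ctr=1 reg=0
step 5: T0 LOAD ⇒ load; ctr=1 reg=1
step 6: T1 LOAD ⇒ load; ctr=1 reg=1
step 7: T0 CAS ⇒ ok; ctr=2 reg=1
step 8: T1 CAS ⇒ retry; ctr=2 reg=1
step 9: T0 LOAD ⇒ load; ctr=2 reg=2
step 10: T1 LOAD ⇒ load; ctr=2 reg=2
step 11: T1 CAS ⇒ ok; ctr=3 reg=2
step 12: T0 CAS ⇒ retry; ctr=3 reg=2
step 13: T0 LOAD ⇒ load; ctr=3 reg=3
step 14: T0 CAS ⇒ ok; ctr=4 reg=3
Flip is step 4.

step = 4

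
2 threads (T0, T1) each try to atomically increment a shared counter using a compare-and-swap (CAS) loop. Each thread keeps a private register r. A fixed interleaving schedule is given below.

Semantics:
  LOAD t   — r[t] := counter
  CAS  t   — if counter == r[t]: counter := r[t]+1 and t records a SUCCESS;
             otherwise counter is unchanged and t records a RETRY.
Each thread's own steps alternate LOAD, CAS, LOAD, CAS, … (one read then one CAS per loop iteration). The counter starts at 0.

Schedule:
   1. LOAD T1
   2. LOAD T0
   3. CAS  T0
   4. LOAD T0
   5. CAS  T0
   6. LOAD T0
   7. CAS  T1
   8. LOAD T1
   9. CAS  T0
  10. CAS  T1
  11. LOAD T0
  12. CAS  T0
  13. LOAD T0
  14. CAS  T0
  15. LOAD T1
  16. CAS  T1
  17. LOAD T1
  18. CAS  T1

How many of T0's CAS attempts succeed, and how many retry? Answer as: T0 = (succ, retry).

step 1: T1 LOAD ⇒ load; ctr=0 reg=0
step 2: T0 LOAD ⇒ load; ctr=0 reg=0
step 3: T0 CAS ⇒ ok; ctr=1 reg=0
step 4: T0 LOAD ⇒ load; ctr=1 reg=1
step 5: T0 CAS ⇒ ok; ctr=2 reg=1
step 6: T0 LOAD ⇒ load; ctr=2 reg=2
step 7: T1 CAS ⇒ retry; ctr=2 reg=0
step 8: T1 LOAD ⇒ load; ctr=2 reg=2
step 9: T0 CAS ⇒ ok; ctr=3 reg=2
step 10: T1 CAS ⇒ retry; ctr=3 reg=2
step 11: T0 LOAD ⇒ load; ctr=3 reg=3
step 12: T0 CAS ⇒ ok; ctr=4 reg=3
step 13: T0 LOAD ⇒ load; ctr=4 reg=4
step 14: T0 CAS ⇒ ok; ctr=5 reg=4
step 15: T1 LOAD ⇒ load; ctr=5 reg=5
step 16: T1 CAS ⇒ ok; ctr=6 reg=5
step 17: T1 LOAD ⇒ load; ctr=6 reg=6
step 18: T1 CAS ⇒ ok; ctr=7 reg=6

T0 = (5, 0)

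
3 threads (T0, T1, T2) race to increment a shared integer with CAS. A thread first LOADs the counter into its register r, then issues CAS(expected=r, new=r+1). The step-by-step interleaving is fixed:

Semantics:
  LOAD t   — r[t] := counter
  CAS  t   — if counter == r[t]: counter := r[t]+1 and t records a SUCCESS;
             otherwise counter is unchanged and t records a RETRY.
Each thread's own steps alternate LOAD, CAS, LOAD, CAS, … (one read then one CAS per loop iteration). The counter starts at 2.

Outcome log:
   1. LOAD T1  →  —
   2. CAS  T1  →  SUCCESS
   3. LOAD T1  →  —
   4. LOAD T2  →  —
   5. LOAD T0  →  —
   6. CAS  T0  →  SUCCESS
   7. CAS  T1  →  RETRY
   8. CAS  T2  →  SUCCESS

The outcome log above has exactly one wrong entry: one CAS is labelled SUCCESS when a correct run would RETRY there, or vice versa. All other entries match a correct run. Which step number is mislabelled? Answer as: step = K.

Reference trace:
step 1: T1 LOAD ⇒ load; ctr=2 reg=2
step 2: T1 CAS ⇒ ok; ctr=3 reg=2
step 3: T1 LOAD ⇒ load; ctr=3 reg=3
step 4: T2 LOAD ⇒ load; ctr=3 reg=3
step 5: T0 LOAD ⇒ load; ctr=3 reg=3
step 6: T0 CAS ⇒ ok; ctr=4 reg=3
step 7: T1 CAS ⇒ retry; ctr=4 reg=3
step 8: T2 CAS ⇒ retry; ctr=4 reg=3
Mismatch at 8.

step = 8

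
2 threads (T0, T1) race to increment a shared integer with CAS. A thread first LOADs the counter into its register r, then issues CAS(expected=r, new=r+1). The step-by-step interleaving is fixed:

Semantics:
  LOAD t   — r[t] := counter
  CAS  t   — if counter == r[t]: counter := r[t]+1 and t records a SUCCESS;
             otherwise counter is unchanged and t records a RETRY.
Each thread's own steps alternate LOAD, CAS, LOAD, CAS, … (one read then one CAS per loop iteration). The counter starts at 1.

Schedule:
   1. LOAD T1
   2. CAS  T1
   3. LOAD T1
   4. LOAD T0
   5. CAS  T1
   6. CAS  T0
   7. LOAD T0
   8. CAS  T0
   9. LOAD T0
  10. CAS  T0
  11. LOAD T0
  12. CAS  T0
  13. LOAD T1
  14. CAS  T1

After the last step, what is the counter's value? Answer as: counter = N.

counter = 7

1. LOAD T1 → mem=1 r[T1]=1 [LOAD]
2. CAS T1 → mem=2 r[T1]=1 [OK]
3. LOAD T1 → mem=2 r[T1]=2 [LOAD]
4. LOAD T0 → mem=2 r[T0]=2 [LOAD]
5. CAS T1 → mem=3 r[T1]=2 [OK]
6. CAS T0 → mem=3 r[T0]=2 [RETRY]
7. LOAD T0 → mem=3 r[T0]=3 [LOAD]
8. CAS T0 → mem=4 r[T0]=3 [OK]
9. LOAD T0 → mem=4 r[T0]=4 [LOAD]
10. CAS T0 → mem=5 r[T0]=4 [OK]
11. LOAD T0 → mem=5 r[T0]=5 [LOAD]
12. CAS T0 → mem=6 r[T0]=5 [OK]
13. LOAD T1 → mem=6 r[T1]=6 [LOAD]
14. CAS T1 → mem=7 r[T1]=6 [OK]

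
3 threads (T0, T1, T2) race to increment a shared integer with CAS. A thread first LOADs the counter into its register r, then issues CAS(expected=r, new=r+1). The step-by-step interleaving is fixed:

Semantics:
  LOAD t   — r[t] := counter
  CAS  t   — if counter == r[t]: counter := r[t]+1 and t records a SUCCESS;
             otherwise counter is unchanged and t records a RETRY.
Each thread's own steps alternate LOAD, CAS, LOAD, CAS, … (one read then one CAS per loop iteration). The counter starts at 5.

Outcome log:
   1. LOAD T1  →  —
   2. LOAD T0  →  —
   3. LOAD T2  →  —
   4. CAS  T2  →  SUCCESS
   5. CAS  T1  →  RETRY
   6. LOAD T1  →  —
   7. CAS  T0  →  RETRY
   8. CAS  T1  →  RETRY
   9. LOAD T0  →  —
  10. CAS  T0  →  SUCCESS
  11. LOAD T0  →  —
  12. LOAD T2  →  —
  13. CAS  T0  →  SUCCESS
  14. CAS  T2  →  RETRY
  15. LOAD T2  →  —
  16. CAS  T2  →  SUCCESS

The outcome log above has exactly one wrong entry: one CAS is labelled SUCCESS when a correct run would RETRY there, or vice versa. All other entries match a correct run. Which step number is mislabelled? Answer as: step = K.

Correct run:
   1) LOAD T1:  M=5  r_T1=5
   2) LOAD T0:  M=5  r_T0=5
   3) LOAD T2:  M=5  r_T2=5
   4) CAS  T2:  M=6  r_T2=5 ✓
   5) CAS  T1:  M=6  r_T1=5 ✗
   6) LOAD T1:  M=6  r_T1=6
   7) CAS  T0:  M=6  r_T0=5 ✗
   8) CAS  T1:  M=7  r_T1=6 ✓
   9) LOAD T0:  M=7  r_T0=7
  10) CAS  T0:  M=8  r_T0=7 ✓
  11) LOAD T0:  M=8  r_T0=8
  12) LOAD T2:  M=8  r_T2=8
  13) CAS  T0:  M=9  r_T0=8 ✓
  14) CAS  T2:  M=9  r_T2=8 ✗
  15) LOAD T2:  M=9  r_T2=9
  16) CAS  T2:  M=10  r_T2=9 ✓
Log disagrees first at step 8.

step = 8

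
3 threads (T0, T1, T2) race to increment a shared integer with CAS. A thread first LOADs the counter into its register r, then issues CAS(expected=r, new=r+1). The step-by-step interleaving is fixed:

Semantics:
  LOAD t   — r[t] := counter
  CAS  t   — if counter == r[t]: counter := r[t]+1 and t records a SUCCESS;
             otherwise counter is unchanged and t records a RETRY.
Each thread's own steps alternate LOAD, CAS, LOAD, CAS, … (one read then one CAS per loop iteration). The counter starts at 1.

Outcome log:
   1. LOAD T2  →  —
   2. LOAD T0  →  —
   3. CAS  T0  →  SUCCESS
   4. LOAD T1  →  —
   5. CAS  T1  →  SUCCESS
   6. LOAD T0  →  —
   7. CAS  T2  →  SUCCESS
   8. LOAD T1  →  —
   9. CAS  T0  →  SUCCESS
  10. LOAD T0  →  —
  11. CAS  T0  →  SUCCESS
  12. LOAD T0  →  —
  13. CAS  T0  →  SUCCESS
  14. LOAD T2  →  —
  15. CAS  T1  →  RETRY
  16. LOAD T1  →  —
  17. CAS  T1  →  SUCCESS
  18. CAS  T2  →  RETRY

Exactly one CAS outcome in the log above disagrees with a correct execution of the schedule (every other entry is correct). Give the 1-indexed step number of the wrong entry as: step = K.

step = 7

Re-executing:
#1 T2 reads 1
#2 T0 reads 1
#3 T0 CAS(1→2) writes; counter now 2
#4 T1 reads 2
#5 T1 CAS(2→3) writes; counter now 3
#6 T0 reads 3
#7 T2 CAS(1→2) fails; counter now 3
#8 T1 reads 3
#9 T0 CAS(3→4) writes; counter now 4
#10 T0 reads 4
#11 T0 CAS(4→5) writes; counter now 5
#12 T0 reads 5
#13 T0 CAS(5→6) writes; counter now 6
#14 T2 reads 6
#15 T1 CAS(3→4) fails; counter now 6
#16 T1 reads 6
#17 T1 CAS(6→7) writes; counter now 7
#18 T2 CAS(6→7) fails; counter now 7
Flip is step 7.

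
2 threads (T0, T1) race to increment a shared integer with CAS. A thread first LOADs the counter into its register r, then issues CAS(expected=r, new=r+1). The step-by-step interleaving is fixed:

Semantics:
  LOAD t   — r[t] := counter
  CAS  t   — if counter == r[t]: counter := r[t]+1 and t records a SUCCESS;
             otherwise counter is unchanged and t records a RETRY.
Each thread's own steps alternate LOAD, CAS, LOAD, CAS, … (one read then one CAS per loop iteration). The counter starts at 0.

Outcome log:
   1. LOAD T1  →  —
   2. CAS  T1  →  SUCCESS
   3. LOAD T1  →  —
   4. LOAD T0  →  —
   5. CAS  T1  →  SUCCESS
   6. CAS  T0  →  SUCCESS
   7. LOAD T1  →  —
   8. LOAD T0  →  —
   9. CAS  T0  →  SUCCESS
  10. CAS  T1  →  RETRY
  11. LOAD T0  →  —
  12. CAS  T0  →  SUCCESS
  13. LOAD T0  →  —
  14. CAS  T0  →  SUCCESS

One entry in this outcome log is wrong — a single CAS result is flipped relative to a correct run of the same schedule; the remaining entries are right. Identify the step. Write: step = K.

step = 6

Re-executing:
T1 LOAD — after: cnt=0, r=0 — load
T1 CAS — after: cnt=1, r=0 — ok
T1 LOAD — after: cnt=1, r=1 — load
T0 LOAD — after: cnt=1, r=1 — load
T1 CAS — after: cnt=2, r=1 — ok
T0 CAS — after: cnt=2, r=1 — retry
T1 LOAD — after: cnt=2, r=2 — load
T0 LOAD — after: cnt=2, r=2 — load
T0 CAS — after: cnt=3, r=2 — ok
T1 CAS — after: cnt=3, r=2 — retry
T0 LOAD — after: cnt=3, r=3 — load
T0 CAS — after: cnt=4, r=3 — ok
T0 LOAD — after: cnt=4, r=4 — load
T0 CAS — after: cnt=5, r=4 — ok
Mismatch at 6.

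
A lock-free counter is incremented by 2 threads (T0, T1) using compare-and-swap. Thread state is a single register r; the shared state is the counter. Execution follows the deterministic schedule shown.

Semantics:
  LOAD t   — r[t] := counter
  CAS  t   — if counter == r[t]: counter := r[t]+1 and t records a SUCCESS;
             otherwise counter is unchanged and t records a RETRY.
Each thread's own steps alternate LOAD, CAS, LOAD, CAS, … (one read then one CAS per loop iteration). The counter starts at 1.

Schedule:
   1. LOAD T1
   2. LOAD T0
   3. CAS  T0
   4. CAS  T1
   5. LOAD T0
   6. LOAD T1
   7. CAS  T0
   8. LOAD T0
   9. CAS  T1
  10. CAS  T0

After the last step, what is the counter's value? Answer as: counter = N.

counter = 4

#1 T1 reads 1
#2 T0 reads 1
#3 T0 CAS(1→2) writes; counter now 2
#4 T1 CAS(1→2) fails; counter now 2
#5 T0 reads 2
#6 T1 reads 2
#7 T0 CAS(2→3) writes; counter now 3
#8 T0 reads 3
#9 T1 CAS(2→3) fails; counter now 3
#10 T0 CAS(3→4) writes; counter now 4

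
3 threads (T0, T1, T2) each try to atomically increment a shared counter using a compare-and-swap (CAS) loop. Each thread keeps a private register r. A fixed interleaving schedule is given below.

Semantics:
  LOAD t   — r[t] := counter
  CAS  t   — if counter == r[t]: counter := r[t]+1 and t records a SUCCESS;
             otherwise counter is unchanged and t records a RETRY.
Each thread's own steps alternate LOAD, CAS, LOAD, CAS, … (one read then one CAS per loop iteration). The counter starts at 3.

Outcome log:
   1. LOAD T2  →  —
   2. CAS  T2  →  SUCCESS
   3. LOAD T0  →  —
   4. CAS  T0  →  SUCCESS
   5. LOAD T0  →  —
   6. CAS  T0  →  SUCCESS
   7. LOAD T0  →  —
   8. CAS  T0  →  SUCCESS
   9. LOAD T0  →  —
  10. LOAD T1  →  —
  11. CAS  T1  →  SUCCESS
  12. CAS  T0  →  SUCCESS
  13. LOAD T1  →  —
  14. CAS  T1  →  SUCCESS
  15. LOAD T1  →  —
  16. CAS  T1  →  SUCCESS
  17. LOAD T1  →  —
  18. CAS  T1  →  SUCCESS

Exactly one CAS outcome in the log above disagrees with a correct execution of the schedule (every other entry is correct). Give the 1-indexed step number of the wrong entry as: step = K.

Re-executing:
   1) LOAD T2:  M=3  r_T2=3
   2) CAS  T2:  M=4  r_T2=3 ✓
   3) LOAD T0:  M=4  r_T0=4
   4) CAS  T0:  M=5  r_T0=4 ✓
   5) LOAD T0:  M=5  r_T0=5
   6) CAS  T0:  M=6  r_T0=5 ✓
   7) LOAD T0:  M=6  r_T0=6
   8) CAS  T0:  M=7  r_T0=6 ✓
   9) LOAD T0:  M=7  r_T0=7
  10) LOAD T1:  M=7  r_T1=7
  11) CAS  T1:  M=8  r_T1=7 ✓
  12) CAS  T0:  M=8  r_T0=7 ✗
  13) LOAD T1:  M=8  r_T1=8
  14) CAS  T1:  M=9  r_T1=8 ✓
  15) LOAD T1:  M=9  r_T1=9
  16) CAS  T1:  M=10  r_T1=9 ✓
  17) LOAD T1:  M=10  r_T1=10
  18) CAS  T1:  M=11  r_T1=10 ✓
Log disagrees first at step 12.

step = 12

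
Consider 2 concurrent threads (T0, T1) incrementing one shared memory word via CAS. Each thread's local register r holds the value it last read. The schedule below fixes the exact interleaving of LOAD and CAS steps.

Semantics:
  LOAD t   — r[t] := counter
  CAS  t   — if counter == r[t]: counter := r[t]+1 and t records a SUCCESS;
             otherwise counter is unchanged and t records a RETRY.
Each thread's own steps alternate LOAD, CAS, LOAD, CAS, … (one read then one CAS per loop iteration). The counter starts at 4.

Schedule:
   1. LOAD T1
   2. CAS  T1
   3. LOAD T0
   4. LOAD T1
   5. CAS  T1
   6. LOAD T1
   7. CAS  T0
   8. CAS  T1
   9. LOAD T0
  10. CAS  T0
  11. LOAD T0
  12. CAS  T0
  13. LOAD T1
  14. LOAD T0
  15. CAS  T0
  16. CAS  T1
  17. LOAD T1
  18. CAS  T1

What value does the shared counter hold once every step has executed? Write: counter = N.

step 1: T1 LOAD ⇒ load; ctr=4 reg=4
step 2: T1 CAS ⇒ ok; ctr=5 reg=4
step 3: T0 LOAD ⇒ load; ctr=5 reg=5
step 4: T1 LOAD ⇒ load; ctr=5 reg=5
step 5: T1 CAS ⇒ ok; ctr=6 reg=5
step 6: T1 LOAD ⇒ load; ctr=6 reg=6
step 7: T0 CAS ⇒ retry; ctr=6 reg=5
step 8: T1 CAS ⇒ ok; ctr=7 reg=6
step 9: T0 LOAD ⇒ load; ctr=7 reg=7
step 10: T0 CAS ⇒ ok; ctr=8 reg=7
step 11: T0 LOAD ⇒ load; ctr=8 reg=8
step 12: T0 CAS ⇒ ok; ctr=9 reg=8
step 13: T1 LOAD ⇒ load; ctr=9 reg=9
step 14: T0 LOAD ⇒ load; ctr=9 reg=9
step 15: T0 CAS ⇒ ok; ctr=10 reg=9
step 16: T1 CAS ⇒ retry; ctr=10 reg=9
step 17: T1 LOAD ⇒ load; ctr=10 reg=10
step 18: T1 CAS ⇒ ok; ctr=11 reg=10

counter = 11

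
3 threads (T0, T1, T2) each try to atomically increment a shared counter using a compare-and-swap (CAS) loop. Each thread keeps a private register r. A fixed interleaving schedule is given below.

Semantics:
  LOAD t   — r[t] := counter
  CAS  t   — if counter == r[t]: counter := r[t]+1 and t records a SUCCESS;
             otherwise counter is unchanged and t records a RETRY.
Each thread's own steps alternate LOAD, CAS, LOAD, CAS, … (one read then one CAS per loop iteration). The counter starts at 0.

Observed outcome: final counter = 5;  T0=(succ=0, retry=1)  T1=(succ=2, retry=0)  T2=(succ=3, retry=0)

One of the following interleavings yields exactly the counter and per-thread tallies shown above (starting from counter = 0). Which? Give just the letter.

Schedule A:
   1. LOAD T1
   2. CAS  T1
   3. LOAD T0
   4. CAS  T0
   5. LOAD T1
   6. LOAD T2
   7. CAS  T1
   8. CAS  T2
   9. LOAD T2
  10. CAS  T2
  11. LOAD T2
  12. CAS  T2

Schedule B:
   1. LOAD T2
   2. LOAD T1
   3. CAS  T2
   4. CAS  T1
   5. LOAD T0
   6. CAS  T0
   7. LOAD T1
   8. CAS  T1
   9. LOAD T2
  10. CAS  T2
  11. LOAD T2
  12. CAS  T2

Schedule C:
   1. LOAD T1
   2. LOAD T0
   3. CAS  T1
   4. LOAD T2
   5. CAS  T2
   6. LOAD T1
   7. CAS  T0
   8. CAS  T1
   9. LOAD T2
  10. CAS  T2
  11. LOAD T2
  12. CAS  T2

Run C:
[1] T1.load  rd  (counter 0, T1.r 0)
[2] T0.load  rd  (counter 0, T0.r 0)
[3] T1.cas  hit  (counter 1, T1.r 0)
[4] T2.load  rd  (counter 1, T2.r 1)
[5] T2.cas  hit  (counter 2, T2.r 1)
[6] T1.load  rd  (counter 2, T1.r 2)
[7] T0.cas  miss  (counter 2, T0.r 0)
[8] T1.cas  hit  (counter 3, T1.r 2)
[9] T2.load  rd  (counter 3, T2.r 3)
[10] T2.cas  hit  (counter 4, T2.r 3)
[11] T2.load  rd  (counter 4, T2.r 4)
[12] T2.cas  hit  (counter 5, T2.r 4)

C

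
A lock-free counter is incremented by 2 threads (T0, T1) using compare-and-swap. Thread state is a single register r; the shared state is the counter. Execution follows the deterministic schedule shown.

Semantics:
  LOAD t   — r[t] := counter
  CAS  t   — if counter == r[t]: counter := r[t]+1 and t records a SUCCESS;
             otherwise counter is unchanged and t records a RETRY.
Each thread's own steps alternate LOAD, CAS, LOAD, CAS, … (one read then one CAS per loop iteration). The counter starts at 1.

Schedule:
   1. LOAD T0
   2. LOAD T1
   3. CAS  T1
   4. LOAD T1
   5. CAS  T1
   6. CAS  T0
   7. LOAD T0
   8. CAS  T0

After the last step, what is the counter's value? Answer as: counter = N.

step 1: T0 LOAD ⇒ load; ctr=1 reg=1
step 2: T1 LOAD ⇒ load; ctr=1 reg=1
step 3: T1 CAS ⇒ ok; ctr=2 reg=1
step 4: T1 LOAD ⇒ load; ctr=2 reg=2
step 5: T1 CAS ⇒ ok; ctr=3 reg=2
step 6: T0 CAS ⇒ retry; ctr=3 reg=1
step 7: T0 LOAD ⇒ load; ctr=3 reg=3
step 8: T0 CAS ⇒ ok; ctr=4 reg=3

counter = 4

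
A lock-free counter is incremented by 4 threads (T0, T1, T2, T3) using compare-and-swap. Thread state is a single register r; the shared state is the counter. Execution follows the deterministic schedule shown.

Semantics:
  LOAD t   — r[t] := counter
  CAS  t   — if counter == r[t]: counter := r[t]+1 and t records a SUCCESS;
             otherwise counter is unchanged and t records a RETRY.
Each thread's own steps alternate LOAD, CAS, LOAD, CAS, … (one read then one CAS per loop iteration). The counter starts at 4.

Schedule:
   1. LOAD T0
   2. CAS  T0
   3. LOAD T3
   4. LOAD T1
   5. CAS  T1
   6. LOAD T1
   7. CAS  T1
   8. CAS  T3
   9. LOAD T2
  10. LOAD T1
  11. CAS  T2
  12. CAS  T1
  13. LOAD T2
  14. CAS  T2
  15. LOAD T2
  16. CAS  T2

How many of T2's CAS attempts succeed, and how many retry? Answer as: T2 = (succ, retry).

   1) LOAD T0:  M=4  r_T0=4
   2) CAS  T0:  M=5  r_T0=4 ✓
   3) LOAD T3:  M=5  r_T3=5
   4) LOAD T1:  M=5  r_T1=5
   5) CAS  T1:  M=6  r_T1=5 ✓
   6) LOAD T1:  M=6  r_T1=6
   7) CAS  T1:  M=7  r_T1=6 ✓
   8) CAS  T3:  M=7  r_T3=5 ✗
   9) LOAD T2:  M=7  r_T2=7
  10) LOAD T1:  M=7  r_T1=7
  11) CAS  T2:  M=8  r_T2=7 ✓
  12) CAS  T1:  M=8  r_T1=7 ✗
  13) LOAD T2:  M=8  r_T2=8
  14) CAS  T2:  M=9  r_T2=8 ✓
  15) LOAD T2:  M=9  r_T2=9
  16) CAS  T2:  M=10  r_T2=9 ✓

T2 = (3, 0)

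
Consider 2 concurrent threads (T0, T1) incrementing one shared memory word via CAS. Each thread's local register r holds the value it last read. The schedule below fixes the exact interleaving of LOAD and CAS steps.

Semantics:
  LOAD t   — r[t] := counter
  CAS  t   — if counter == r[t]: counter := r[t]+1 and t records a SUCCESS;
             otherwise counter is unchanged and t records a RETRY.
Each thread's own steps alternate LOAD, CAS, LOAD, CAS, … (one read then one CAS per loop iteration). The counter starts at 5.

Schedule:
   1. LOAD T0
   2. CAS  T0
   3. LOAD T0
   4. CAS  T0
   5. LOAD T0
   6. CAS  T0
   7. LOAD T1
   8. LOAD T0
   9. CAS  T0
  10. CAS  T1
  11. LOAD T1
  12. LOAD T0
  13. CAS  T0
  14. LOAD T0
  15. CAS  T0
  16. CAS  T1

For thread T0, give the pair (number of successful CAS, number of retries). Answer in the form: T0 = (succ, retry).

T0 = (6, 0)

1. LOAD T0 → mem=5 r[T0]=5 [LOAD]
2. CAS T0 → mem=6 r[T0]=5 [OK]
3. LOAD T0 → mem=6 r[T0]=6 [LOAD]
4. CAS T0 → mem=7 r[T0]=6 [OK]
5. LOAD T0 → mem=7 r[T0]=7 [LOAD]
6. CAS T0 → mem=8 r[T0]=7 [OK]
7. LOAD T1 → mem=8 r[T1]=8 [LOAD]
8. LOAD T0 → mem=8 r[T0]=8 [LOAD]
9. CAS T0 → mem=9 r[T0]=8 [OK]
10. CAS T1 → mem=9 r[T1]=8 [RETRY]
11. LOAD T1 → mem=9 r[T1]=9 [LOAD]
12. LOAD T0 → mem=9 r[T0]=9 [LOAD]
13. CAS T0 → mem=10 r[T0]=9 [OK]
14. LOAD T0 → mem=10 r[T0]=10 [LOAD]
15. CAS T0 → mem=11 r[T0]=10 [OK]
16. CAS T1 → mem=11 r[T1]=9 [RETRY]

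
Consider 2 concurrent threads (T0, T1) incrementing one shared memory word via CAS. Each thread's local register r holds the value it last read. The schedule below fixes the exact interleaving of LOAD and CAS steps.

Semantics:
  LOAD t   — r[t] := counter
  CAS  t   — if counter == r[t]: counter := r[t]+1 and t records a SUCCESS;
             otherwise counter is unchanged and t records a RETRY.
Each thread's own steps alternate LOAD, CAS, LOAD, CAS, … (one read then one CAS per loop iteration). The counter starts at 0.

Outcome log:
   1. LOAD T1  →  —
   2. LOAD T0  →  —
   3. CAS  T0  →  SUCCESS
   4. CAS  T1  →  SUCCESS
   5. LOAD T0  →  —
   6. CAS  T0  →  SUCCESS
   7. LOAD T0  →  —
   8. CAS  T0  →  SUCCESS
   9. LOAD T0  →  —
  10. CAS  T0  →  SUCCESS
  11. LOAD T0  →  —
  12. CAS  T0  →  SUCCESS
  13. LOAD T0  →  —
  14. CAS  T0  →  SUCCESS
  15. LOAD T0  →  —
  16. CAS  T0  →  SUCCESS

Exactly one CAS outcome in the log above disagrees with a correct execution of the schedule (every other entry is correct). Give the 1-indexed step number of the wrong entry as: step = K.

Correct run:
[1] T1.load  rd  (counter 0, T1.r 0)
[2] T0.load  rd  (counter 0, T0.r 0)
[3] T0.cas  hit  (counter 1, T0.r 0)
[4] T1.cas  miss  (counter 1, T1.r 0)
[5] T0.load  rd  (counter 1, T0.r 1)
[6] T0.cas  hit  (counter 2, T0.r 1)
[7] T0.load  rd  (counter 2, T0.r 2)
[8] T0.cas  hit  (counter 3, T0.r 2)
[9] T0.load  rd  (counter 3, T0.r 3)
[10] T0.cas  hit  (counter 4, T0.r 3)
[11] T0.load  rd  (counter 4, T0.r 4)
[12] T0.cas  hit  (counter 5, T0.r 4)
[13] T0.load  rd  (counter 5, T0.r 5)
[14] T0.cas  hit  (counter 6, T0.r 5)
[15] T0.load  rd  (counter 6, T0.r 6)
[16] T0.cas  hit  (counter 7, T0.r 6)
Log disagrees first at step 4.

step = 4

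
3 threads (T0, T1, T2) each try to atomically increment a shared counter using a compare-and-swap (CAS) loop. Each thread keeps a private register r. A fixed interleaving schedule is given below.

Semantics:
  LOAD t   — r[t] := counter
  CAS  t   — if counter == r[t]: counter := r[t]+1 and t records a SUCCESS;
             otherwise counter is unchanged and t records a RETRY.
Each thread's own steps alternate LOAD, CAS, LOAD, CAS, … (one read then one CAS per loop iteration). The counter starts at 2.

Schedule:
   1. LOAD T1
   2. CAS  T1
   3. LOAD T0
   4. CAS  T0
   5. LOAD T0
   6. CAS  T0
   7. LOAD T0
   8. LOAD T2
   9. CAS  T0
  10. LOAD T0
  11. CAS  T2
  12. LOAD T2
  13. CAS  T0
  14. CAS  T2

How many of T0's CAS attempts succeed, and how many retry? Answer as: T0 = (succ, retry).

T0 = (4, 0)

   1) LOAD T1:  M=2  r_T1=2
   2) CAS  T1:  M=3  r_T1=2 ✓
   3) LOAD T0:  M=3  r_T0=3
   4) CAS  T0:  M=4  r_T0=3 ✓
   5) LOAD T0:  M=4  r_T0=4
   6) CAS  T0:  M=5  r_T0=4 ✓
   7) LOAD T0:  M=5  r_T0=5
   8) LOAD T2:  M=5  r_T2=5
   9) CAS  T0:  M=6  r_T0=5 ✓
  10) LOAD T0:  M=6  r_T0=6
  11) CAS  T2:  M=6  r_T2=5 ✗
  12) LOAD T2:  M=6  r_T2=6
  13) CAS  T0:  M=7  r_T0=6 ✓
  14) CAS  T2:  M=7  r_T2=6 ✗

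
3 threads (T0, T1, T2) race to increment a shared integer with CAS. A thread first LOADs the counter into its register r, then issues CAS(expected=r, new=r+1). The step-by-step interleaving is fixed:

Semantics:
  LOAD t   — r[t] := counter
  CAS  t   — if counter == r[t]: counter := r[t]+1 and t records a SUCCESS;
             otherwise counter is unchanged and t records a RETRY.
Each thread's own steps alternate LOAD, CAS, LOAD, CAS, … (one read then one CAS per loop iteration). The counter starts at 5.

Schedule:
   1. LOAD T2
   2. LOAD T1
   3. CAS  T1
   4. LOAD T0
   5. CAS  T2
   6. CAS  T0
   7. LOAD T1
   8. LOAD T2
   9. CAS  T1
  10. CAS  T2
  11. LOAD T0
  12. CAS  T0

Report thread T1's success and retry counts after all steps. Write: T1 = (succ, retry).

[1] T2.load  rd  (counter 5, T2.r 5)
[2] T1.load  rd  (counter 5, T1.r 5)
[3] T1.cas  hit  (counter 6, T1.r 5)
[4] T0.load  rd  (counter 6, T0.r 6)
[5] T2.cas  miss  (counter 6, T2.r 5)
[6] T0.cas  hit  (counter 7, T0.r 6)
[7] T1.load  rd  (counter 7, T1.r 7)
[8] T2.load  rd  (counter 7, T2.r 7)
[9] T1.cas  hit  (counter 8, T1.r 7)
[10] T2.cas  miss  (counter 8, T2.r 7)
[11] T0.load  rd  (counter 8, T0.r 8)
[12] T0.cas  hit  (counter 9, T0.r 8)

T1 = (2, 0)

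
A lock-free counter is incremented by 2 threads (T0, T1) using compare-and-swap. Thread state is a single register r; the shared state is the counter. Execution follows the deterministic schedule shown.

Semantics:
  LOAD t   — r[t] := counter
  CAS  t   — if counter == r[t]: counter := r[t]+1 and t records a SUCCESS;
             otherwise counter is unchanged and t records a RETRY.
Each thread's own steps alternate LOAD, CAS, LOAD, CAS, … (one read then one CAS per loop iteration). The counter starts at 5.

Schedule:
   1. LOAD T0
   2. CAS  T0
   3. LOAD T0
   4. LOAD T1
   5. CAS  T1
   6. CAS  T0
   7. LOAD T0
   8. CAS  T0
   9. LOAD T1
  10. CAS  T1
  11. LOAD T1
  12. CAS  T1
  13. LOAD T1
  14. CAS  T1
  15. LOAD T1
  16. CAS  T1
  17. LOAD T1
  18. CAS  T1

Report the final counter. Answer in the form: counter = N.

counter = 13

[1] T0.load  rd  (counter 5, T0.r 5)
[2] T0.cas  hit  (counter 6, T0.r 5)
[3] T0.load  rd  (counter 6, T0.r 6)
[4] T1.load  rd  (counter 6, T1.r 6)
[5] T1.cas  hit  (counter 7, T1.r 6)
[6] T0.cas  miss  (counter 7, T0.r 6)
[7] T0.load  rd  (counter 7, T0.r 7)
[8] T0.cas  hit  (counter 8, T0.r 7)
[9] T1.load  rd  (counter 8, T1.r 8)
[10] T1.cas  hit  (counter 9, T1.r 8)
[11] T1.load  rd  (counter 9, T1.r 9)
[12] T1.cas  hit  (counter 10, T1.r 9)
[13] T1.load  rd  (counter 10, T1.r 10)
[14] T1.cas  hit  (counter 11, T1.r 10)
[15] T1.load  rd  (counter 11, T1.r 11)
[16] T1.cas  hit  (counter 12, T1.r 11)
[17] T1.load  rd  (counter 12, T1.r 12)
[18] T1.cas  hit  (counter 13, T1.r 12)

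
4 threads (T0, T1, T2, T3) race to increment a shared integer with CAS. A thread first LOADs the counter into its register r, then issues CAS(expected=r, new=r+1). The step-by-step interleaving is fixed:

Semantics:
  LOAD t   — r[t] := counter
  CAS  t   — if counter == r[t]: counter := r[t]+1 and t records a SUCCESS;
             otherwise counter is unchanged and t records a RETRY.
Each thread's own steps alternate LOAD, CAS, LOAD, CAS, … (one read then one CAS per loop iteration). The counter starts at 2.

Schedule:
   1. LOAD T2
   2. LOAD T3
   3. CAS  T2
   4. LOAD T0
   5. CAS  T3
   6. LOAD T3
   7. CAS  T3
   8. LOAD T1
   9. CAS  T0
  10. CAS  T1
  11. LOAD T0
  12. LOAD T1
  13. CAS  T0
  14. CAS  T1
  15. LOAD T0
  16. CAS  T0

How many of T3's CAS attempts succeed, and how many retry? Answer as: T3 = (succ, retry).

T3 = (1, 1)

[1] T2.load  rd  (counter 2, T2.r 2)
[2] T3.load  rd  (counter 2, T3.r 2)
[3] T2.cas  hit  (counter 3, T2.r 2)
[4] T0.load  rd  (counter 3, T0.r 3)
[5] T3.cas  miss  (counter 3, T3.r 2)
[6] T3.load  rd  (counter 3, T3.r 3)
[7] T3.cas  hit  (counter 4, T3.r 3)
[8] T1.load  rd  (counter 4, T1.r 4)
[9] T0.cas  miss  (counter 4, T0.r 3)
[10] T1.cas  hit  (counter 5, T1.r 4)
[11] T0.load  rd  (counter 5, T0.r 5)
[12] T1.load  rd  (counter 5, T1.r 5)
[13] T0.cas  hit  (counter 6, T0.r 5)
[14] T1.cas  miss  (counter 6, T1.r 5)
[15] T0.load  rd  (counter 6, T0.r 6)
[16] T0.cas  hit  (counter 7, T0.r 6)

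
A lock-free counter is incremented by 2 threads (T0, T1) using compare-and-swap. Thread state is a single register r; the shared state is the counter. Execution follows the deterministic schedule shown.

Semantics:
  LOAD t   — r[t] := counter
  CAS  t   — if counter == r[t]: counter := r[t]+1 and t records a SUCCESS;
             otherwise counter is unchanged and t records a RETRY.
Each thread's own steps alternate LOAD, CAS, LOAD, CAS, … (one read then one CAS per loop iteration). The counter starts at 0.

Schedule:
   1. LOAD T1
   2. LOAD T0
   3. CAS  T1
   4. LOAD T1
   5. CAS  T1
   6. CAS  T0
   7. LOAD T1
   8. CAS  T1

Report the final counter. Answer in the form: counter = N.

[1] T1.load  rd  (counter 0, T1.r 0)
[2] T0.load  rd  (counter 0, T0.r 0)
[3] T1.cas  hit  (counter 1, T1.r 0)
[4] T1.load  rd  (counter 1, T1.r 1)
[5] T1.cas  hit  (counter 2, T1.r 1)
[6] T0.cas  miss  (counter 2, T0.r 0)
[7] T1.load  rd  (counter 2, T1.r 2)
[8] T1.cas  hit  (counter 3, T1.r 2)

counter = 3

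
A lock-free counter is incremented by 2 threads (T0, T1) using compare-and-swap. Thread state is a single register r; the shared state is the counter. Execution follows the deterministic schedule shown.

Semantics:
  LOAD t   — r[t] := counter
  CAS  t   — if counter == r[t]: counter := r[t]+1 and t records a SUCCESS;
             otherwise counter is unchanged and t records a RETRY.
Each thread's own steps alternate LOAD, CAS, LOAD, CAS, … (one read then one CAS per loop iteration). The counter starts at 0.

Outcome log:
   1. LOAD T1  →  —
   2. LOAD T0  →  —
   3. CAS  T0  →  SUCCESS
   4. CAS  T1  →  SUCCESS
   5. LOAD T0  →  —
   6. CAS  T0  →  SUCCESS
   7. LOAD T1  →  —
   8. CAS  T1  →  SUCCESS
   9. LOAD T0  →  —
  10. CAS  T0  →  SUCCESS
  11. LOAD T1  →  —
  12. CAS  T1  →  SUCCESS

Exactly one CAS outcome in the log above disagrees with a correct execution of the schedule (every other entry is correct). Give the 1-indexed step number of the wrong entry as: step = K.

step = 4

Correct run:
1. LOAD T1 → mem=0 r[T1]=0 [LOAD]
2. LOAD T0 → mem=0 r[T0]=0 [LOAD]
3. CAS T0 → mem=1 r[T0]=0 [OK]
4. CAS T1 → mem=1 r[T1]=0 [RETRY]
5. LOAD T0 → mem=1 r[T0]=1 [LOAD]
6. CAS T0 → mem=2 r[T0]=1 [OK]
7. LOAD T1 → mem=2 r[T1]=2 [LOAD]
8. CAS T1 → mem=3 r[T1]=2 [OK]
9. LOAD T0 → mem=3 r[T0]=3 [LOAD]
10. CAS T0 → mem=4 r[T0]=3 [OK]
11. LOAD T1 → mem=4 r[T1]=4 [LOAD]
12. CAS T1 → mem=5 r[T1]=4 [OK]
Mismatch at 4.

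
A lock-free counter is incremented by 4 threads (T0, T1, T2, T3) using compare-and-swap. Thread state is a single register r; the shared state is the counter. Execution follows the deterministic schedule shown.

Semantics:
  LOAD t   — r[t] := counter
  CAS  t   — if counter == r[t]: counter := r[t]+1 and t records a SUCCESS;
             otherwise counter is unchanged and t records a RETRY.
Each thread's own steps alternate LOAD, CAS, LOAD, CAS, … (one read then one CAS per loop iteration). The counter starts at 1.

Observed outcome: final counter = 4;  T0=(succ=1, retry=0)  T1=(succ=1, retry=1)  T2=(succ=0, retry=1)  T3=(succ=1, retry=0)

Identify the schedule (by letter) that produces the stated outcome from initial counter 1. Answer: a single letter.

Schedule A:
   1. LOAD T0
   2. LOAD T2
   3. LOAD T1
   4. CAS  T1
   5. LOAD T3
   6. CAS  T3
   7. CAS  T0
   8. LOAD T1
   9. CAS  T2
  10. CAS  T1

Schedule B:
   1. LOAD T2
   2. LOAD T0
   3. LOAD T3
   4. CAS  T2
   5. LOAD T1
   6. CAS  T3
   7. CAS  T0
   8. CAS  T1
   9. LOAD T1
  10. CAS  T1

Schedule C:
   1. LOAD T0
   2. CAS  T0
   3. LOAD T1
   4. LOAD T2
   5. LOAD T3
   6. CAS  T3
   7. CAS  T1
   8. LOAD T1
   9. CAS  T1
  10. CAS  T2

Tracing schedule C:
step 1: T0 LOAD ⇒ load; ctr=1 reg=1
step 2: T0 CAS ⇒ ok; ctr=2 reg=1
step 3: T1 LOAD ⇒ load; ctr=2 reg=2
step 4: T2 LOAD ⇒ load; ctr=2 reg=2
step 5: T3 LOAD ⇒ load; ctr=2 reg=2
step 6: T3 CAS ⇒ ok; ctr=3 reg=2
step 7: T1 CAS ⇒ retry; ctr=3 reg=2
step 8: T1 LOAD ⇒ load; ctr=3 reg=3
step 9: T1 CAS ⇒ ok; ctr=4 reg=3
step 10: T2 CAS ⇒ retry; ctr=4 reg=2

C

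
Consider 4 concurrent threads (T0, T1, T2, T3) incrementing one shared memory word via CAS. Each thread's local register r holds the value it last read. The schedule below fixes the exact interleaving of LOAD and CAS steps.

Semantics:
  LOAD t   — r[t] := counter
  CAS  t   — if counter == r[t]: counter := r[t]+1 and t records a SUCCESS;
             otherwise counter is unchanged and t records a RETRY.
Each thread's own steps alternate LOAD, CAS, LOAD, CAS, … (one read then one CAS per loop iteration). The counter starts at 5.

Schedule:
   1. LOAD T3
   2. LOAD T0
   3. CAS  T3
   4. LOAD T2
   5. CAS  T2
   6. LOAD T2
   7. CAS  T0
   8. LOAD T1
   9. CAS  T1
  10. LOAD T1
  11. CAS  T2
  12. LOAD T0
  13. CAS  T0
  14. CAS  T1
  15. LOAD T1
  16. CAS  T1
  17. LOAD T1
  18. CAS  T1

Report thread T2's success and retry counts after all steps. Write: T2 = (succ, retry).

1. LOAD T3 → mem=5 r[T3]=5 [LOAD]
2. LOAD T0 → mem=5 r[T0]=5 [LOAD]
3. CAS T3 → mem=6 r[T3]=5 [OK]
4. LOAD T2 → mem=6 r[T2]=6 [LOAD]
5. CAS T2 → mem=7 r[T2]=6 [OK]
6. LOAD T2 → mem=7 r[T2]=7 [LOAD]
7. CAS T0 → mem=7 r[T0]=5 [RETRY]
8. LOAD T1 → mem=7 r[T1]=7 [LOAD]
9. CAS T1 → mem=8 r[T1]=7 [OK]
10. LOAD T1 → mem=8 r[T1]=8 [LOAD]
11. CAS T2 → mem=8 r[T2]=7 [RETRY]
12. LOAD T0 → mem=8 r[T0]=8 [LOAD]
13. CAS T0 → mem=9 r[T0]=8 [OK]
14. CAS T1 → mem=9 r[T1]=8 [RETRY]
15. LOAD T1 → mem=9 r[T1]=9 [LOAD]
16. CAS T1 → mem=10 r[T1]=9 [OK]
17. LOAD T1 → mem=10 r[T1]=10 [LOAD]
18. CAS T1 → mem=11 r[T1]=10 [OK]

T2 = (1, 1)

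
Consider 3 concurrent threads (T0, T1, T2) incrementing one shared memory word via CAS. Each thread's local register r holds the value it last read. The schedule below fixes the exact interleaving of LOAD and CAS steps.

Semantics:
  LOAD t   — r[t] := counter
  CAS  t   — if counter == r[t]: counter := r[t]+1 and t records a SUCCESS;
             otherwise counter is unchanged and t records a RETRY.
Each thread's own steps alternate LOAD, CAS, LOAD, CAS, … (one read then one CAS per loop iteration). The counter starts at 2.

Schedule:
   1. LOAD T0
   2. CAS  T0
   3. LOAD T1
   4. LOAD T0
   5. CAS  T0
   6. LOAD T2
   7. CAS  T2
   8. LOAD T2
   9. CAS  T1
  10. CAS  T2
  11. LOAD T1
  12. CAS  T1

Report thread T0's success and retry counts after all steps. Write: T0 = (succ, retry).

T0 LOAD — after: cnt=2, r=2 — load
T0 CAS — after: cnt=3, r=2 — ok
T1 LOAD — after: cnt=3, r=3 — load
T0 LOAD — after: cnt=3, r=3 — load
T0 CAS — after: cnt=4, r=3 — ok
T2 LOAD — after: cnt=4, r=4 — load
T2 CAS — after: cnt=5, r=4 — ok
T2 LOAD — after: cnt=5, r=5 — load
T1 CAS — after: cnt=5, r=3 — retry
T2 CAS — after: cnt=6, r=5 — ok
T1 LOAD — after: cnt=6, r=6 — load
T1 CAS — after: cnt=7, r=6 — ok

T0 = (2, 0)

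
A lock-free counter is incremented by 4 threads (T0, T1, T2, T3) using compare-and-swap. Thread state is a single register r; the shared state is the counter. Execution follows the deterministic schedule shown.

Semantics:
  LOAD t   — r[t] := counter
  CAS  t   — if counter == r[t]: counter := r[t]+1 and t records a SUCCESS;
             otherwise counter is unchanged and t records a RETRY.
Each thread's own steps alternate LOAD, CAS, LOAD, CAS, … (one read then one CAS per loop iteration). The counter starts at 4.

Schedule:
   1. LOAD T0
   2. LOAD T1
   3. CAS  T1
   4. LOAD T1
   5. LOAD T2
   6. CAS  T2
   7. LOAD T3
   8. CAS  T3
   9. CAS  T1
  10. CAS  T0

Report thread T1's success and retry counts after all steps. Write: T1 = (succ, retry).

T1 = (1, 1)

1. LOAD T0 → mem=4 r[T0]=4 [LOAD]
2. LOAD T1 → mem=4 r[T1]=4 [LOAD]
3. CAS T1 → mem=5 r[T1]=4 [OK]
4. LOAD T1 → mem=5 r[T1]=5 [LOAD]
5. LOAD T2 → mem=5 r[T2]=5 [LOAD]
6. CAS T2 → mem=6 r[T2]=5 [OK]
7. LOAD T3 → mem=6 r[T3]=6 [LOAD]
8. CAS T3 → mem=7 r[T3]=6 [OK]
9. CAS T1 → mem=7 r[T1]=5 [RETRY]
10. CAS T0 → mem=7 r[T0]=4 [RETRY]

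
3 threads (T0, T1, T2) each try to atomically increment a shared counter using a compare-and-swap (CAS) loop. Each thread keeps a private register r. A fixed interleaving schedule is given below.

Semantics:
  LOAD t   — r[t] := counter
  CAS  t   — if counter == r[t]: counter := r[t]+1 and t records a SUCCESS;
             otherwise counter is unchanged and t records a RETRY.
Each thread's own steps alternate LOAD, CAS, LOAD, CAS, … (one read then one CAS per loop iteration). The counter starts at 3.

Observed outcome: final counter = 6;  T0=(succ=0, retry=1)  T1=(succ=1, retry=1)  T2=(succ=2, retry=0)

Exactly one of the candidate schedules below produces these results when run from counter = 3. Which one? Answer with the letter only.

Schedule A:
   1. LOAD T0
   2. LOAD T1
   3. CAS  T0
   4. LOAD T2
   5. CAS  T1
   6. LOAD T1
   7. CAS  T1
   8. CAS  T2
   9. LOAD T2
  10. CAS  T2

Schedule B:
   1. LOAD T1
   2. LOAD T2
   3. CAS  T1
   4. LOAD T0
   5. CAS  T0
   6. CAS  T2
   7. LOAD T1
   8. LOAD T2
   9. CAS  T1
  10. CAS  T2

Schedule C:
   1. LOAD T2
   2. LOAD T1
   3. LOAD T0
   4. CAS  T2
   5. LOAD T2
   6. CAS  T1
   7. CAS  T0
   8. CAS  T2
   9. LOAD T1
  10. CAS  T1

C

Run C:
   1) LOAD T2:  M=3  r_T2=3
   2) LOAD T1:  M=3  r_T1=3
   3) LOAD T0:  M=3  r_T0=3
   4) CAS  T2:  M=4  r_T2=3 ✓
   5) LOAD T2:  M=4  r_T2=4
   6) CAS  T1:  M=4  r_T1=3 ✗
   7) CAS  T0:  M=4  r_T0=3 ✗
   8) CAS  T2:  M=5  r_T2=4 ✓
   9) LOAD T1:  M=5  r_T1=5
  10) CAS  T1:  M=6  r_T1=5 ✓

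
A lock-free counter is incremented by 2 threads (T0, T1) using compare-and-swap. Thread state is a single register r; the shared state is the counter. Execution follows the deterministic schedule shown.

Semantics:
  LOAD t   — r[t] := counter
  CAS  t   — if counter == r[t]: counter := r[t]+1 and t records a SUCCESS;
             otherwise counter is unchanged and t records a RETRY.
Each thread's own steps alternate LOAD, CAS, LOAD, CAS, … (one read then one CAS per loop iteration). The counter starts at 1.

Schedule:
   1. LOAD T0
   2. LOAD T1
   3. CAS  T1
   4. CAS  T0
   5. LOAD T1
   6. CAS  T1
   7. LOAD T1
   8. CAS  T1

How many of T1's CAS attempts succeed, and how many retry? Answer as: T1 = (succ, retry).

step 1: T0 LOAD ⇒ load; ctr=1 reg=1
step 2: T1 LOAD ⇒ load; ctr=1 reg=1
step 3: T1 CAS ⇒ ok; ctr=2 reg=1
step 4: T0 CAS ⇒ retry; ctr=2 reg=1
step 5: T1 LOAD ⇒ load; ctr=2 reg=2
step 6: T1 CAS ⇒ ok; ctr=3 reg=2
step 7: T1 LOAD ⇒ load; ctr=3 reg=3
step 8: T1 CAS ⇒ ok; ctr=4 reg=3

T1 = (3, 0)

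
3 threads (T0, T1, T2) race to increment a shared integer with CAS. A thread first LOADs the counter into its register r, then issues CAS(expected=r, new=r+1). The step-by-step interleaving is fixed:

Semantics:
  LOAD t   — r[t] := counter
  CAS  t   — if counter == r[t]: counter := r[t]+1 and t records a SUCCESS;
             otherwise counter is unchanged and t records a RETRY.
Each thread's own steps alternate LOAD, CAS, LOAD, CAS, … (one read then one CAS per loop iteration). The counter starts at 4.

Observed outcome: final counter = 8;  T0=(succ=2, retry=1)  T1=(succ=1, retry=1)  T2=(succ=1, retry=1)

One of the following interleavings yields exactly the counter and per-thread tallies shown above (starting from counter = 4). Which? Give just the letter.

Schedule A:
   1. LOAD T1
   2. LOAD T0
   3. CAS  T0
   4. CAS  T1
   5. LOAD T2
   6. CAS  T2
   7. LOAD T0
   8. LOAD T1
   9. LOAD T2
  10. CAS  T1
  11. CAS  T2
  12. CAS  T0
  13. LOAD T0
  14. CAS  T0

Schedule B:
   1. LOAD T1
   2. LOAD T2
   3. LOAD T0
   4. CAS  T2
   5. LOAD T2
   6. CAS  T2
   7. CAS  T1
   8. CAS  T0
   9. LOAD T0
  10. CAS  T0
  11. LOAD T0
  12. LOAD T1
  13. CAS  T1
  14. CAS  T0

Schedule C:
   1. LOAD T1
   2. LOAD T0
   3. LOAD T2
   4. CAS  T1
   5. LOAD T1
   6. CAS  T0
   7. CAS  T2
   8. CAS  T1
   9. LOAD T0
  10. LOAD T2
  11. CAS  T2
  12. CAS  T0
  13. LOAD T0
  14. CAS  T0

Run A:
   1) LOAD T1:  M=4  r_T1=4
   2) LOAD T0:  M=4  r_T0=4
   3) CAS  T0:  M=5  r_T0=4 ✓
   4) CAS  T1:  M=5  r_T1=4 ✗
   5) LOAD T2:  M=5  r_T2=5
   6) CAS  T2:  M=6  r_T2=5 ✓
   7) LOAD T0:  M=6  r_T0=6
   8) LOAD T1:  M=6  r_T1=6
   9) LOAD T2:  M=6  r_T2=6
  10) CAS  T1:  M=7  r_T1=6 ✓
  11) CAS  T2:  M=7  r_T2=6 ✗
  12) CAS  T0:  M=7  r_T0=6 ✗
  13) LOAD T0:  M=7  r_T0=7
  14) CAS  T0:  M=8  r_T0=7 ✓

A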